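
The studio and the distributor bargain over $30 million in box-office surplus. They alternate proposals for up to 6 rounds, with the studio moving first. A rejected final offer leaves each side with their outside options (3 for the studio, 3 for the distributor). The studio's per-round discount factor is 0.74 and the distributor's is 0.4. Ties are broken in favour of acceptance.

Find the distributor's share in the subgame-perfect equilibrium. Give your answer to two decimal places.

4.99

Round 6 (the distributor proposes): the studio gets 3 if talks fail, so the distributor offers 3 and keeps 27.
Round 5 (the studio proposes): the distributor can get 27 next round, worth 0.4 × 27 = 10.8 now; the studio offers that and keeps 19.2.
Round 4 (the distributor proposes): the studio can get 19.2 next round, worth 0.74 × 19.2 = 14.208 now; the distributor offers that and keeps 15.792.
Round 3 (the studio proposes): the distributor can get 15.792 next round, worth 0.4 × 15.792 = 6.3168 now; the studio offers that and keeps 23.6832.
Round 2 (the distributor proposes): the studio can get 23.6832 next round, worth 0.74 × 23.6832 = 17.525568 now; the distributor offers that and keeps 12.474432.
Round 1 (the studio proposes): the distributor can get 12.474432 next round, worth 0.4 × 12.474432 = 4.9897728 now; the studio offers that and keeps 25.0102272.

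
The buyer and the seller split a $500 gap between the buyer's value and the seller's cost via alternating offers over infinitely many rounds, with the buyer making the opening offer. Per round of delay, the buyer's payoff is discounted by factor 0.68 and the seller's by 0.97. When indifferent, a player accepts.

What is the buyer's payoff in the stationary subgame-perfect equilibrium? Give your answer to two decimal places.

Let x be the buyer's share when the buyer proposes and y be the seller's share when the seller proposes.
The seller accepts iff offered ≥ 0.97·y, so x = 500 − 0.97y. Symmetrically y = 500 − 0.68x.
Substituting: x = 500 − 0.97(500 − 0.68x), giving x(1 − 0.68·0.97) = 500(1 − 0.97).
So x = 500 × 0.03 / 0.3404 ≈ 44.0658, and the seller receives 500 − x ≈ 455.9342.

44.07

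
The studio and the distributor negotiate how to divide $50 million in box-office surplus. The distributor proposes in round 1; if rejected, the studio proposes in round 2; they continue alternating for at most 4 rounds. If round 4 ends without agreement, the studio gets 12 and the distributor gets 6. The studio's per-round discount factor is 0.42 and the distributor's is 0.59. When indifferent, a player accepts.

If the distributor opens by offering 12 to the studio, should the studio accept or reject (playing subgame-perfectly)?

Work out the studio's continuation value if the offer is rejected.
Round 4 (the studio proposes): the distributor gets 6 if talks fail, so the studio offers 6 and keeps 44.
Round 3 (the distributor proposes): the studio can get 44 next round, worth 0.42 × 44 = 18.48 now, so the distributor offers 18.48, keeping 31.52.
Round 2 (the studio proposes): the distributor can get 31.52 next round, worth 0.59 × 31.52 = 18.5968 now; the studio offers that and keeps 31.4032.
So by rejecting in round 1, the studio gets 31.4032 next round, worth 0.42 × 31.4032 = 13.189344 now.
Offer 12 < 13.189344, so the studio rejects.

Reject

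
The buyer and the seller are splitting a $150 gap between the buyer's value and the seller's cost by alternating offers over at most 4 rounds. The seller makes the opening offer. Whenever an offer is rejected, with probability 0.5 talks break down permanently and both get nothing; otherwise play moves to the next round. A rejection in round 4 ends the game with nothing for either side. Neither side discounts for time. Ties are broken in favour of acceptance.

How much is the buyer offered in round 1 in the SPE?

Round 4 (the buyer proposes): rejection yields 0 for the seller; the buyer offers 0 and keeps 150.
Round 3 (the seller proposes): rejecting gives the buyer an expected 0.5 × 150 = 75. The seller offers 75 and keeps 150 − 75 = 75.
Round 2 (the buyer proposes): rejecting gives the seller an expected 0.5 × 75 = 37.5, so the buyer offers 37.5, keeping 112.5.
Round 1 (the seller proposes): rejecting gives the buyer an expected 0.5 × 112.5 = 56.25; the seller offers that and keeps 93.75.

56.25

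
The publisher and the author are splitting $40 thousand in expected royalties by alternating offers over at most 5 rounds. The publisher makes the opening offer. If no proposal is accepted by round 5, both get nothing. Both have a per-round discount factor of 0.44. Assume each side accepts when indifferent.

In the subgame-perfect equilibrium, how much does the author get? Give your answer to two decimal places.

11.76

Round 5 (the publisher proposes): the author will accept anything ≥ 0, so the publisher offers 0 and keeps 40.
Round 4 (the author proposes): the publisher can get 40 next round, worth 0.44 × 40 = 17.6 now. The author offers 17.6 and keeps 40 − 17.6 = 22.4.
Round 3 (the publisher proposes): the author can get 22.4 next round, worth 0.44 × 22.4 = 9.856 now; the publisher offers that and keeps 30.144.
Round 2 (the author proposes): the publisher can get 30.144 next round, worth 0.44 × 30.144 = 13.26336 now, so the author offers 13.26336, keeping 26.73664.
Round 1 (the publisher proposes): the author can get 26.73664 next round, worth 0.44 × 26.73664 = 11.7641216 now, so the publisher offers 11.7641216, keeping 28.2358784.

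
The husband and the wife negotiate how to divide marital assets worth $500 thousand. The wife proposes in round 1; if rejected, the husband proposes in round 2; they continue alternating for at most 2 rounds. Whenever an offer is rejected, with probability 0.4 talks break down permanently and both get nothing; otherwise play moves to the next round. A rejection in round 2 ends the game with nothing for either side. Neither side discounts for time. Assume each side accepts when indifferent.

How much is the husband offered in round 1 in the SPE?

By backward induction:
Round 2 (the husband proposes): the wife will accept anything ≥ 0, so the husband offers 0 and keeps 500.
Round 1 (the wife proposes): rejecting gives the husband an expected 0.6 × 500 = 300. The wife offers 300 and keeps 500 − 300 = 200.

300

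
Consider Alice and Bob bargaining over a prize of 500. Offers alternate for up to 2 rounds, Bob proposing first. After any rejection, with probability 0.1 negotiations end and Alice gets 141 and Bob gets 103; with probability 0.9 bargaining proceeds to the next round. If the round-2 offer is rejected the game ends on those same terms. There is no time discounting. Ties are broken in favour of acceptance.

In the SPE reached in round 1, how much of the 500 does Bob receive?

By backward induction:
Round 2 (Alice proposes): Bob gets 103 if talks fail, so Alice offers 103 and keeps 397.
Round 1 (Bob proposes): rejecting gives Alice an expected 0.9 × 397 + 0.1 × 141 = 371.4, so Bob offers 371.4, keeping 128.6.

128.6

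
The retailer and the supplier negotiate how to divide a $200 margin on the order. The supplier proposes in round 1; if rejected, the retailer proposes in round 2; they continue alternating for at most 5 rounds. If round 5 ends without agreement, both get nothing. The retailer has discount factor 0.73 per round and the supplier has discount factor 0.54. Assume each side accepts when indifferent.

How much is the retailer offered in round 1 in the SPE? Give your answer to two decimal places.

93.63

Solve by backward induction from round 5.
Round 5 (the supplier proposes): rejection yields 0 for the retailer; the supplier offers 0 and keeps 200.
Round 4 (the retailer proposes): the supplier can get 200 next round, worth 0.54 × 200 = 108 now. The retailer offers 108 and keeps 200 − 108 = 92.
Round 3 (the supplier proposes): the retailer can get 92 next round, worth 0.73 × 92 = 67.16 now; the supplier offers that and keeps 132.84.
Round 2 (the retailer proposes): the supplier can get 132.84 next round, worth 0.54 × 132.84 = 71.7336 now. The retailer offers 71.7336 and keeps 200 − 71.7336 = 128.2664.
Round 1 (the supplier proposes): the retailer can get 128.2664 next round, worth 0.73 × 128.2664 = 93.634472 now, so the supplier offers 93.634472, keeping 106.365528.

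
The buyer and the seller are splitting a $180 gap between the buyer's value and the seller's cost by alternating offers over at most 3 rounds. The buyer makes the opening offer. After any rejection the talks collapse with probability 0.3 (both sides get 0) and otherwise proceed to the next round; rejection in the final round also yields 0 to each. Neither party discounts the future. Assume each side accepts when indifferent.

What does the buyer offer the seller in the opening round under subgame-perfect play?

37.8

Round 3 (the buyer proposes): the seller will accept anything ≥ 0, so the buyer offers 0 and keeps 180.
Round 2 (the seller proposes): rejecting gives the buyer an expected 0.7 × 180 = 126. The seller offers 126 and keeps 180 − 126 = 54.
Round 1 (the buyer proposes): rejecting gives the seller an expected 0.7 × 54 = 37.8. The buyer offers 37.8 and keeps 180 − 37.8 = 142.2.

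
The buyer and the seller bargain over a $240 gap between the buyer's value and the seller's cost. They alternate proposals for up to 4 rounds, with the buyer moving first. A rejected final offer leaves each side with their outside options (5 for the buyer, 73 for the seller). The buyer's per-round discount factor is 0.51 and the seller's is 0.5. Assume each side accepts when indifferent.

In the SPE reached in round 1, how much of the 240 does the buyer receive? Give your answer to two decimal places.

Round 4 (the seller proposes): the buyer gets 5 if talks fail, so the seller offers 5 and keeps 235.
Round 3 (the buyer proposes): the seller can get 235 next round, worth 0.5 × 235 = 117.5 now, so the buyer offers 117.5, keeping 122.5.
Round 2 (the seller proposes): the buyer can get 122.5 next round, worth 0.51 × 122.5 = 62.475 now. The seller offers 62.475 and keeps 240 − 62.475 = 177.525.
Round 1 (the buyer proposes): the seller can get 177.525 next round, worth 0.5 × 177.525 = 88.7625 now. The buyer offers 88.7625 and keeps 240 − 88.7625 = 151.2375.

151.24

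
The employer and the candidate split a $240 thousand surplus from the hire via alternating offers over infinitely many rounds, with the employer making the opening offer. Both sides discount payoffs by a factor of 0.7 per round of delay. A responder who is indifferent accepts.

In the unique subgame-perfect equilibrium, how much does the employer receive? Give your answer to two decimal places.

141.18

Let x be the employer's share when the employer proposes and y be the candidate's share when the candidate proposes.
The candidate accepts iff offered ≥ 0.7·y, so x = 240 − 0.7y. Symmetrically y = 240 − 0.7x.
Substituting: x = 240 − 0.7(240 − 0.7x), giving x(1 − 0.7·0.7) = 240(1 − 0.7).
So x = 240 × 0.3 / 0.51 ≈ 141.1765, and the candidate receives 240 − x ≈ 98.8235.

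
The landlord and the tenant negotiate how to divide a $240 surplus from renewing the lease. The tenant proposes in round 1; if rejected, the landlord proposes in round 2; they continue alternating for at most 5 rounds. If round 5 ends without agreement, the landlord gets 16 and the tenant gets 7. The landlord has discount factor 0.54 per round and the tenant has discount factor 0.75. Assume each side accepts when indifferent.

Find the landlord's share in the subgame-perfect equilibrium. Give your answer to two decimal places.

48.15

Round 5 (the tenant proposes): the landlord gets 16 if talks fail, so the tenant offers 16 and keeps 224.
Round 4 (the landlord proposes): the tenant can get 224 next round, worth 0.75 × 224 = 168 now; the landlord offers that and keeps 72.
Round 3 (the tenant proposes): the landlord can get 72 next round, worth 0.54 × 72 = 38.88 now, so the tenant offers 38.88, keeping 201.12.
Round 2 (the landlord proposes): the tenant can get 201.12 next round, worth 0.75 × 201.12 = 150.84 now. The landlord offers 150.84 and keeps 240 − 150.84 = 89.16.
Round 1 (the tenant proposes): the landlord can get 89.16 next round, worth 0.54 × 89.16 = 48.1464 now; the tenant offers that and keeps 191.8536.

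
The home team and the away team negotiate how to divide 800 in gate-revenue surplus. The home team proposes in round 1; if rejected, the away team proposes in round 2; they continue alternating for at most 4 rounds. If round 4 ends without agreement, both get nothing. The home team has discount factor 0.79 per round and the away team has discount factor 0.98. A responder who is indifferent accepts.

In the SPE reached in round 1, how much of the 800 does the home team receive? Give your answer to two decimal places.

28.39

Work backward from the last round.
Round 4 (the away team proposes): rejection yields 0 for the home team; the away team offers 0 and keeps 800.
Round 3 (the home team proposes): the away team can get 800 next round, worth 0.98 × 800 = 784 now. The home team offers 784 and keeps 800 − 784 = 16.
Round 2 (the away team proposes): the home team can get 16 next round, worth 0.79 × 16 = 12.64 now, so the away team offers 12.64, keeping 787.36.
Round 1 (the home team proposes): the away team can get 787.36 next round, worth 0.98 × 787.36 = 771.6128 now, so the home team offers 771.6128, keeping 28.3872.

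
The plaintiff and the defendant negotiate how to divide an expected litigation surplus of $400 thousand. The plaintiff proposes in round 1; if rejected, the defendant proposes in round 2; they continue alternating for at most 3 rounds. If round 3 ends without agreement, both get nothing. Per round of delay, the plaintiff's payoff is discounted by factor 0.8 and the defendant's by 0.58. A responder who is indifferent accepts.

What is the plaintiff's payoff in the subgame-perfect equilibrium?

353.6

Round 3 (the plaintiff proposes): the defendant will accept anything ≥ 0, so the plaintiff offers 0 and keeps 400.
Round 2 (the defendant proposes): the plaintiff can get 400 next round, worth 0.8 × 400 = 320 now, so the defendant offers 320, keeping 80.
Round 1 (the plaintiff proposes): the defendant can get 80 next round, worth 0.58 × 80 = 46.4 now. The plaintiff offers 46.4 and keeps 400 − 46.4 = 353.6.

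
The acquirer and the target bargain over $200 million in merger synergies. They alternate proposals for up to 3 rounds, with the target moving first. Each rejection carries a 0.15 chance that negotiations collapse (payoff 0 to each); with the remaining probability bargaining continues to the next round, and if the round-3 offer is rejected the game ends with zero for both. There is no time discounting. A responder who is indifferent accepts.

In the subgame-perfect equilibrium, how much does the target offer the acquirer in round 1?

25.5

By backward induction:
Round 3 (the target proposes): the acquirer will accept anything ≥ 0, so the target offers 0 and keeps 200.
Round 2 (the acquirer proposes): rejecting gives the target an expected 0.85 × 200 = 170. The acquirer offers 170 and keeps 200 − 170 = 30.
Round 1 (the target proposes): rejecting gives the acquirer an expected 0.85 × 30 = 25.5, so the target offers 25.5, keeping 174.5.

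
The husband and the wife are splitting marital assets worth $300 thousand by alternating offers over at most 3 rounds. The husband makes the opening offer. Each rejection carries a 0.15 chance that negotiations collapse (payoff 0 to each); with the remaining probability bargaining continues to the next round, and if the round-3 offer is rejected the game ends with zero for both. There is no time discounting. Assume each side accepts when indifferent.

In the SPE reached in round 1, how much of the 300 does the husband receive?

261.75

Round 3 (the husband proposes): rejection yields 0 for the wife; the husband offers 0 and keeps 300.
Round 2 (the wife proposes): rejecting gives the husband an expected 0.85 × 300 = 255. The wife offers 255 and keeps 300 − 255 = 45.
Round 1 (the husband proposes): rejecting gives the wife an expected 0.85 × 45 = 38.25; the husband offers that and keeps 261.75.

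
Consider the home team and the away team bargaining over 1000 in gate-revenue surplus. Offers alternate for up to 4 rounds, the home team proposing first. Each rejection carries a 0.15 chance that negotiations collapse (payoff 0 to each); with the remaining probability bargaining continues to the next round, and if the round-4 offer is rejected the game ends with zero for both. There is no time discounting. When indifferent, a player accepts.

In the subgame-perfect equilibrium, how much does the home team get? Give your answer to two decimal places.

Round 4 (the away team proposes): the home team will accept anything ≥ 0, so the away team offers 0 and keeps 1000.
Round 3 (the home team proposes): rejecting gives the away team an expected 0.85 × 1000 = 850, so the home team offers 850, keeping 150.
Round 2 (the away team proposes): rejecting gives the home team an expected 0.85 × 150 = 127.5, so the away team offers 127.5, keeping 872.5.
Round 1 (the home team proposes): rejecting gives the away team an expected 0.85 × 872.5 = 741.625, so the home team offers 741.625, keeping 258.375.

258.38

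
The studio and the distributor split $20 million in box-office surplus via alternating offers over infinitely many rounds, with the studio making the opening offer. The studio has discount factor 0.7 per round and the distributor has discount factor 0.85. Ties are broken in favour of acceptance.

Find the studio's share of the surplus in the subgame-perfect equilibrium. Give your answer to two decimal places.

7.41

When the studio proposes, the distributor accepts any offer worth at least 0.85 times what the distributor would get by proposing next round; and vice versa.
This gives x = 20 − 0.85y and y = 20 − 0.7x, where x and y are each side's share when it proposes.
Hence (1 − 0.85·0.7)x = 20(1 − 0.85), i.e. 0.405·x = 3.
x ≈ 7.4074; the distributor's share is 20 − x ≈ 12.5926.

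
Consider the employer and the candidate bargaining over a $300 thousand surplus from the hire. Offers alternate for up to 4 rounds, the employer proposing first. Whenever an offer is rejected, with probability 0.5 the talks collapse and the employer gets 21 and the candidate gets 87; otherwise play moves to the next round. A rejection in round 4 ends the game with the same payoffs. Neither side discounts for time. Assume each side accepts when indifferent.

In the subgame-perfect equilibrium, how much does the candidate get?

Round 4 (the candidate proposes): the employer gets 21 if talks fail, so the candidate offers 21 and keeps 279.
Round 3 (the employer proposes): rejecting gives the candidate an expected 0.5 × 279 + 0.5 × 87 = 183. The employer offers 183 and keeps 300 − 183 = 117.
Round 2 (the candidate proposes): rejecting gives the employer an expected 0.5 × 117 + 0.5 × 21 = 69; the candidate offers that and keeps 231.
Round 1 (the employer proposes): rejecting gives the candidate an expected 0.5 × 231 + 0.5 × 87 = 159, so the employer offers 159, keeping 141.

159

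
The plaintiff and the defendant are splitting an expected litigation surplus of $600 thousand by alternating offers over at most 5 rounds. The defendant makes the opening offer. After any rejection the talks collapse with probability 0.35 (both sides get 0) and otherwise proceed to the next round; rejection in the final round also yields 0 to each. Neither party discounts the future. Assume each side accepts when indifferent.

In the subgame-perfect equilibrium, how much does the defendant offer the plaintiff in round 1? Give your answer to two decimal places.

194.17

Round 5 (the defendant proposes): the plaintiff will accept anything ≥ 0, so the defendant offers 0 and keeps 600.
Round 4 (the plaintiff proposes): rejecting gives the defendant an expected 0.65 × 600 = 390, so the plaintiff offers 390, keeping 210.
Round 3 (the defendant proposes): rejecting gives the plaintiff an expected 0.65 × 210 = 136.5; the defendant offers that and keeps 463.5.
Round 2 (the plaintiff proposes): rejecting gives the defendant an expected 0.65 × 463.5 = 301.275, so the plaintiff offers 301.275, keeping 298.725.
Round 1 (the defendant proposes): rejecting gives the plaintiff an expected 0.65 × 298.725 = 194.17125; the defendant offers that and keeps 405.82875.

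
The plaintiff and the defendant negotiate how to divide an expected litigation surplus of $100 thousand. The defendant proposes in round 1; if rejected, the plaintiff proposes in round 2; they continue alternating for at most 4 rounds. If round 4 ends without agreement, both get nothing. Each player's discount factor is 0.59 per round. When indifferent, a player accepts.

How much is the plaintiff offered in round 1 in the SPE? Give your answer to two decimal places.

44.73

Solve by backward induction from round 4.
Round 4 (the plaintiff proposes): rejection yields 0 for the defendant; the plaintiff offers 0 and keeps 100.
Round 3 (the defendant proposes): the plaintiff can get 100 next round, worth 0.59 × 100 = 59 now. The defendant offers 59 and keeps 100 − 59 = 41.
Round 2 (the plaintiff proposes): the defendant can get 41 next round, worth 0.59 × 41 = 24.19 now; the plaintiff offers that and keeps 75.81.
Round 1 (the defendant proposes): the plaintiff can get 75.81 next round, worth 0.59 × 75.81 = 44.7279 now, so the defendant offers 44.7279, keeping 55.2721.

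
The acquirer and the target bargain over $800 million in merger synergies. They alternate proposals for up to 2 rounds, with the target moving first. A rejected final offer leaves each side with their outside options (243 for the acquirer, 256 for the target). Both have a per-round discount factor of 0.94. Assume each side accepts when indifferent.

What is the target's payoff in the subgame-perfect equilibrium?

288.64

Work backward from the last round.
Round 2 (the acquirer proposes): the target gets 256 if talks fail, so the acquirer offers 256 and keeps 544.
Round 1 (the target proposes): the acquirer can get 544 next round, worth 0.94 × 544 = 511.36 now; the target offers that and keeps 288.64.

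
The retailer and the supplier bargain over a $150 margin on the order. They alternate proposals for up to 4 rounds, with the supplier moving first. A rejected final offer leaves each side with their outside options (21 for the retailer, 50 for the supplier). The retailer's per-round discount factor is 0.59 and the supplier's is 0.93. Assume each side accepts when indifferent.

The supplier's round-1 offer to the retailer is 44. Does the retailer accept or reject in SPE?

Round 4 (the retailer proposes): the supplier gets 50 if talks fail, so the retailer offers 50 and keeps 100.
Round 3 (the supplier proposes): the retailer can get 100 next round, worth 0.59 × 100 = 59 now, so the supplier offers 59, keeping 91.
Round 2 (the retailer proposes): the supplier can get 91 next round, worth 0.93 × 91 = 84.63 now. The retailer offers 84.63 and keeps 150 − 84.63 = 65.37.
So by rejecting in round 1, the retailer gets 65.37 next round, worth 0.59 × 65.37 = 38.5683 now.
Offer 44 ≥ 38.5683, so the retailer accepts.

Accept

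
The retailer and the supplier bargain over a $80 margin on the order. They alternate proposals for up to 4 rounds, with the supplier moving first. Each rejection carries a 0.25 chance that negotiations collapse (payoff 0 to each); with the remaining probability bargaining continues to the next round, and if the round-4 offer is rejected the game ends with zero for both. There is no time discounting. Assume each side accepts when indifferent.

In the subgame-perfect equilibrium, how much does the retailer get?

Round 4 (the retailer proposes): the supplier will accept anything ≥ 0, so the retailer offers 0 and keeps 80.
Round 3 (the supplier proposes): rejecting gives the retailer an expected 0.75 × 80 = 60, so the supplier offers 60, keeping 20.
Round 2 (the retailer proposes): rejecting gives the supplier an expected 0.75 × 20 = 15; the retailer offers that and keeps 65.
Round 1 (the supplier proposes): rejecting gives the retailer an expected 0.75 × 65 = 48.75. The supplier offers 48.75 and keeps 80 − 48.75 = 31.25.

48.75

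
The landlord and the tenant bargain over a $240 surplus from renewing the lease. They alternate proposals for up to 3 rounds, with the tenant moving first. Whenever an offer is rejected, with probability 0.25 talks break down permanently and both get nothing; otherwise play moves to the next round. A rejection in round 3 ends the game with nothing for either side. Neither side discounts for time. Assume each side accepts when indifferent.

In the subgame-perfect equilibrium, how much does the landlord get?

Round 3 (the tenant proposes): the landlord will accept anything ≥ 0, so the tenant offers 0 and keeps 240.
Round 2 (the landlord proposes): rejecting gives the tenant an expected 0.75 × 240 = 180. The landlord offers 180 and keeps 240 − 180 = 60.
Round 1 (the tenant proposes): rejecting gives the landlord an expected 0.75 × 60 = 45; the tenant offers that and keeps 195.

45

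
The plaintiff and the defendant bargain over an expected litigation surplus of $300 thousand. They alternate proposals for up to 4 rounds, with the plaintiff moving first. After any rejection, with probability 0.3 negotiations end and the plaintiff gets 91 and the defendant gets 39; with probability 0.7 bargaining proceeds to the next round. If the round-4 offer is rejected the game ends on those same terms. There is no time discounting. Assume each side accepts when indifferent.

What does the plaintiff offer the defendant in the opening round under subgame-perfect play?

Round 4 (the defendant proposes): the plaintiff gets 91 if talks fail, so the defendant offers 91 and keeps 209.
Round 3 (the plaintiff proposes): rejecting gives the defendant an expected 0.7 × 209 + 0.3 × 39 = 158, so the plaintiff offers 158, keeping 142.
Round 2 (the defendant proposes): rejecting gives the plaintiff an expected 0.7 × 142 + 0.3 × 91 = 126.7. The defendant offers 126.7 and keeps 300 − 126.7 = 173.3.
Round 1 (the plaintiff proposes): rejecting gives the defendant an expected 0.7 × 173.3 + 0.3 × 39 = 133.01. The plaintiff offers 133.01 and keeps 300 − 133.01 = 166.99.

133.01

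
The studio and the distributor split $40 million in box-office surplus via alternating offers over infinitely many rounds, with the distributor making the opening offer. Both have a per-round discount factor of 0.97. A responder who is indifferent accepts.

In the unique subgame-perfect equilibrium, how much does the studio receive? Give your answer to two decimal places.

19.70

When the distributor proposes, the studio accepts any offer worth at least 0.97 times what the studio would get by proposing next round; and vice versa.
This gives x = 40 − 0.97y and y = 40 − 0.97x, where x and y are each side's share when it proposes.
Hence (1 − 0.97·0.97)x = 40(1 − 0.97), i.e. 0.0591·x = 1.2.
x ≈ 20.3046; the studio's share is 40 − x ≈ 19.6954.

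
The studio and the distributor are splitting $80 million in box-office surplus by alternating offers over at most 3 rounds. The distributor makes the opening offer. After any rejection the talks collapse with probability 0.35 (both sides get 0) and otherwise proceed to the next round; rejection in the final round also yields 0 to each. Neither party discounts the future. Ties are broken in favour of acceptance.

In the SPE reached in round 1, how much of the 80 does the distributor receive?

By backward induction:
Round 3 (the distributor proposes): rejection yields 0 for the studio; the distributor offers 0 and keeps 80.
Round 2 (the studio proposes): rejecting gives the distributor an expected 0.65 × 80 = 52; the studio offers that and keeps 28.
Round 1 (the distributor proposes): rejecting gives the studio an expected 0.65 × 28 = 18.2. The distributor offers 18.2 and keeps 80 − 18.2 = 61.8.

61.8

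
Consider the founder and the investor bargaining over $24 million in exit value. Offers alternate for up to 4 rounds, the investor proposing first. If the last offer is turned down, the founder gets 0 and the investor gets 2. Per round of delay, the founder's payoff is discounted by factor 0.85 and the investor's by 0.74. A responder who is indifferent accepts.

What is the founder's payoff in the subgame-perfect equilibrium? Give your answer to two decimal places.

Solve by backward induction from round 4.
Round 4 (the founder proposes): the investor gets 2 if talks fail, so the founder offers 2 and keeps 22.
Round 3 (the investor proposes): the founder can get 22 next round, worth 0.85 × 22 = 18.7 now, so the investor offers 18.7, keeping 5.3.
Round 2 (the founder proposes): the investor can get 5.3 next round, worth 0.74 × 5.3 = 3.922 now, so the founder offers 3.922, keeping 20.078.
Round 1 (the investor proposes): the founder can get 20.078 next round, worth 0.85 × 20.078 = 17.0663 now. The investor offers 17.0663 and keeps 24 − 17.0663 = 6.9337.

17.07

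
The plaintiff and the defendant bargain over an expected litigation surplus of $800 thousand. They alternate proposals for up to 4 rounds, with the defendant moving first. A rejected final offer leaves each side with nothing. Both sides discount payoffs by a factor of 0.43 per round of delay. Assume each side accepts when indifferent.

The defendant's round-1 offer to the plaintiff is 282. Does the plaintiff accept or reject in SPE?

Accept

Round 4 (the plaintiff proposes): rejection yields 0 for the defendant; the plaintiff offers 0 and keeps 800.
Round 3 (the defendant proposes): the plaintiff can get 800 next round, worth 0.43 × 800 = 344 now; the defendant offers that and keeps 456.
Round 2 (the plaintiff proposes): the defendant can get 456 next round, worth 0.43 × 456 = 196.08 now, so the plaintiff offers 196.08, keeping 603.92.
So by rejecting in round 1, the plaintiff gets 603.92 next round, worth 0.43 × 603.92 = 259.6856 now.
Offer 282 ≥ 259.6856, so the plaintiff accepts.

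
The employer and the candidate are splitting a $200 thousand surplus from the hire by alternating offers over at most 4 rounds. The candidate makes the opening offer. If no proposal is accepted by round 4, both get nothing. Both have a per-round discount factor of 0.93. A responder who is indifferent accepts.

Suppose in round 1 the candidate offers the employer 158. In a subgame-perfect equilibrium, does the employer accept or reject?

Reject

Work out the employer's continuation value if the offer is rejected.
Round 4 (the employer proposes): the candidate will accept anything ≥ 0, so the employer offers 0 and keeps 200.
Round 3 (the candidate proposes): the employer can get 200 next round, worth 0.93 × 200 = 186 now; the candidate offers that and keeps 14.
Round 2 (the employer proposes): the candidate can get 14 next round, worth 0.93 × 14 = 13.02 now, so the employer offers 13.02, keeping 186.98.
So by rejecting in round 1, the employer gets 186.98 next round, worth 0.93 × 186.98 = 173.8914 now.
Offer 158 < 173.8914, so the employer rejects.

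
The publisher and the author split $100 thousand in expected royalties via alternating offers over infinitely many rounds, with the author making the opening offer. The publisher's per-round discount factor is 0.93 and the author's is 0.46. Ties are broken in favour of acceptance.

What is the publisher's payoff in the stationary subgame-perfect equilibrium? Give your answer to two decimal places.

In a stationary SPE each proposer offers the other exactly their discounted continuation value.
If the author keeps x when proposing and the publisher keeps y when proposing, then x = 100 − 0.93y and y = 100 − 0.46x.
Solving: x = 100(1 − 0.93) / (1 − 0.46·0.93) = 7 / 0.5722 ≈ 12.2335.
The publisher gets 100 − 12.2335 ≈ 87.7665.

87.77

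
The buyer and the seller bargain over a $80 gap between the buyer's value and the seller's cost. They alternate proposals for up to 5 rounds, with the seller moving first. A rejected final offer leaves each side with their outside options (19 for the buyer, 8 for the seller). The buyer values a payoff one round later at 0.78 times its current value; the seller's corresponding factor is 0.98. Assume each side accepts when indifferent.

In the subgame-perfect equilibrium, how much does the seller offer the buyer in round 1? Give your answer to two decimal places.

13.30

Round 5 (the seller proposes): the buyer gets 19 if talks fail, so the seller offers 19 and keeps 61.
Round 4 (the buyer proposes): the seller can get 61 next round, worth 0.98 × 61 = 59.78 now. The buyer offers 59.78 and keeps 80 − 59.78 = 20.22.
Round 3 (the seller proposes): the buyer can get 20.22 next round, worth 0.78 × 20.22 = 15.7716 now. The seller offers 15.7716 and keeps 80 − 15.7716 = 64.2284.
Round 2 (the buyer proposes): the seller can get 64.2284 next round, worth 0.98 × 64.2284 = 62.943832 now, so the buyer offers 62.943832, keeping 17.056168.
Round 1 (the seller proposes): the buyer can get 17.056168 next round, worth 0.78 × 17.056168 = 13.30381104 now; the seller offers that and keeps 66.69618896.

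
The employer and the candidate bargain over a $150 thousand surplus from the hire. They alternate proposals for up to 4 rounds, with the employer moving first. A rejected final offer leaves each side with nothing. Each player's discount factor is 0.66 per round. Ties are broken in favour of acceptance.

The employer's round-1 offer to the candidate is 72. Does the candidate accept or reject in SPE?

Round 4 (the candidate proposes): the employer will accept anything ≥ 0, so the candidate offers 0 and keeps 150.
Round 3 (the employer proposes): the candidate can get 150 next round, worth 0.66 × 150 = 99 now, so the employer offers 99, keeping 51.
Round 2 (the candidate proposes): the employer can get 51 next round, worth 0.66 × 51 = 33.66 now. The candidate offers 33.66 and keeps 150 − 33.66 = 116.34.
So by rejecting in round 1, the candidate gets 116.34 next round, worth 0.66 × 116.34 = 76.7844 now.
Offer 72 < 76.7844, so the candidate rejects.

Reject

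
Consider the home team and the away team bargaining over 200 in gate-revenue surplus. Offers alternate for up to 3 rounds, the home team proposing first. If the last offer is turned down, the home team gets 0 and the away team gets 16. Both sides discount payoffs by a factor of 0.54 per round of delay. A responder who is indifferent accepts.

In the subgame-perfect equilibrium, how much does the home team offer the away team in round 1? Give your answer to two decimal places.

54.35

Round 3 (the home team proposes): the away team gets 16 if talks fail, so the home team offers 16 and keeps 184.
Round 2 (the away team proposes): the home team can get 184 next round, worth 0.54 × 184 = 99.36 now; the away team offers that and keeps 100.64.
Round 1 (the home team proposes): the away team can get 100.64 next round, worth 0.54 × 100.64 = 54.3456 now, so the home team offers 54.3456, keeping 145.6544.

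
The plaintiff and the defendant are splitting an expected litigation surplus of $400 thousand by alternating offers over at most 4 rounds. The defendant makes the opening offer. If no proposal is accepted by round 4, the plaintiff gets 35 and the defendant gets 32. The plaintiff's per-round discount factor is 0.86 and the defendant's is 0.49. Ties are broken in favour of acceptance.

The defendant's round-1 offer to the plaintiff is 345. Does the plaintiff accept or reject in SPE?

Round 4 (the plaintiff proposes): the defendant gets 32 if talks fail, so the plaintiff offers 32 and keeps 368.
Round 3 (the defendant proposes): the plaintiff can get 368 next round, worth 0.86 × 368 = 316.48 now. The defendant offers 316.48 and keeps 400 − 316.48 = 83.52.
Round 2 (the plaintiff proposes): the defendant can get 83.52 next round, worth 0.49 × 83.52 = 40.9248 now; the plaintiff offers that and keeps 359.0752.
So by rejecting in round 1, the plaintiff gets 359.0752 next round, worth 0.86 × 359.0752 = 308.804672 now.
Offer 345 ≥ 308.804672, so the plaintiff accepts.

Accept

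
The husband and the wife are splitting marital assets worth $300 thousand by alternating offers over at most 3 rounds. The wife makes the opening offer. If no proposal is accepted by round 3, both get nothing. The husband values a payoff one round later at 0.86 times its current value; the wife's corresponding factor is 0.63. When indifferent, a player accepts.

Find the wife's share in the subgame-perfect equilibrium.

Round 3 (the wife proposes): the husband will accept anything ≥ 0, so the wife offers 0 and keeps 300.
Round 2 (the husband proposes): the wife can get 300 next round, worth 0.63 × 300 = 189 now. The husband offers 189 and keeps 300 − 189 = 111.
Round 1 (the wife proposes): the husband can get 111 next round, worth 0.86 × 111 = 95.46 now. The wife offers 95.46 and keeps 300 − 95.46 = 204.54.

204.54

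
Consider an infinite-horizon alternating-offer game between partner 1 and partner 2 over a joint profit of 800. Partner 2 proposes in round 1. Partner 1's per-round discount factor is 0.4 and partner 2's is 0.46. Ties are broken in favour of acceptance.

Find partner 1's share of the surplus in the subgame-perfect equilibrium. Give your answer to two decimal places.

211.76

When partner 2 proposes, partner 1 accepts any offer worth at least 0.4 times what partner 1 would get by proposing next round; and vice versa.
This gives x = 800 − 0.4y and y = 800 − 0.46x, where x and y are each side's share when it proposes.
Hence (1 − 0.4·0.46)x = 800(1 − 0.4), i.e. 0.816·x = 480.
x ≈ 588.2353; partner 1's share is 800 − x ≈ 211.7647.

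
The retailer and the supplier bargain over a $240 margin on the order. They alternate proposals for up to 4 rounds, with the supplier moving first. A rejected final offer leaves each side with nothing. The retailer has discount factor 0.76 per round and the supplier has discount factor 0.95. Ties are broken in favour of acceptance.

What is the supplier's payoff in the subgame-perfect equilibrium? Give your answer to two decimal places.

Solve by backward induction from round 4.
Round 4 (the retailer proposes): the supplier will accept anything ≥ 0, so the retailer offers 0 and keeps 240.
Round 3 (the supplier proposes): the retailer can get 240 next round, worth 0.76 × 240 = 182.4 now; the supplier offers that and keeps 57.6.
Round 2 (the retailer proposes): the supplier can get 57.6 next round, worth 0.95 × 57.6 = 54.72 now, so the retailer offers 54.72, keeping 185.28.
Round 1 (the supplier proposes): the retailer can get 185.28 next round, worth 0.76 × 185.28 = 140.8128 now; the supplier offers that and keeps 99.1872.

99.19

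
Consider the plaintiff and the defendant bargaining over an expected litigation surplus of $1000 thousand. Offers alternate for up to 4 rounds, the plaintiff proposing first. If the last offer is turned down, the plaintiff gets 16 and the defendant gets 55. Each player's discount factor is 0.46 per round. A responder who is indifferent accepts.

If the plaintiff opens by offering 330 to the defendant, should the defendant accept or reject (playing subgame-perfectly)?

Reject

Work out the defendant's continuation value if the offer is rejected.
Round 4 (the defendant proposes): the plaintiff gets 16 if talks fail, so the defendant offers 16 and keeps 984.
Round 3 (the plaintiff proposes): the defendant can get 984 next round, worth 0.46 × 984 = 452.64 now, so the plaintiff offers 452.64, keeping 547.36.
Round 2 (the defendant proposes): the plaintiff can get 547.36 next round, worth 0.46 × 547.36 = 251.7856 now; the defendant offers that and keeps 748.2144.
So by rejecting in round 1, the defendant gets 748.2144 next round, worth 0.46 × 748.2144 = 344.178624 now.
Offer 330 < 344.178624, so the defendant rejects.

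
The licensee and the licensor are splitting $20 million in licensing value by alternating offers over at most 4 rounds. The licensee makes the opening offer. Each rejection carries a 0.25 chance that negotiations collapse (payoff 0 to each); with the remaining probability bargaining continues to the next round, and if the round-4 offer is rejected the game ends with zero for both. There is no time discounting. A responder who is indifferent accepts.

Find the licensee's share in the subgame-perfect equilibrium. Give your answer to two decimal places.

By backward induction:
Round 4 (the licensor proposes): rejection yields 0 for the licensee; the licensor offers 0 and keeps 20.
Round 3 (the licensee proposes): rejecting gives the licensor an expected 0.75 × 20 = 15; the licensee offers that and keeps 5.
Round 2 (the licensor proposes): rejecting gives the licensee an expected 0.75 × 5 = 3.75. The licensor offers 3.75 and keeps 20 − 3.75 = 16.25.
Round 1 (the licensee proposes): rejecting gives the licensor an expected 0.75 × 16.25 = 12.1875, so the licensee offers 12.1875, keeping 7.8125.

7.81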